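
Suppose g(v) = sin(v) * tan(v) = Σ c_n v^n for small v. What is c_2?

Expand each factor separately, then convolve coefficients.
g(0) = 0
g′(0) = 0
g′′(0) = 2
So c_2 = g′′(0)/2! = 1.

1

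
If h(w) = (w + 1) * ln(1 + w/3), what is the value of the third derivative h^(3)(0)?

-7/27

Distribute the polynomial across the series and collect like powers.
The coefficient of w^3 in the expansion is -7/162, so h′′′(0) = 3! * (-7/162) = -7/27.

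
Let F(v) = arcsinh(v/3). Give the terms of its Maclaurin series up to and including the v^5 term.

v^5/3240 - v^3/162 + v/3

Differentiate repeatedly and evaluate at the center.
F(0) = 0
F′(0) = 1/3
F′′(0) = 0
F′′′(0) = -1/27
F^(4)(0) = 0
F^(5)(0) = 1/27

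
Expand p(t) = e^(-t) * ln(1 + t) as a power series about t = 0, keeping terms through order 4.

Write out both Maclaurin series and multiply, keeping only the needed powers.
[t^0] = 0;  [t^1] = 1;  [t^2] = -3/2;  [t^3] = 4/3;  [t^4] = -1.

-t^4 + 4*t^3/3 - 3*t^2/2 + t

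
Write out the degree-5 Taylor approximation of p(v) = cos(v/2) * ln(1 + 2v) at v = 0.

Take the Cauchy product of the two expansions.
[v^0] = 0;  [v^1] = 2;  [v^2] = -2;  [v^3] = 29/12;  [v^4] = -15/4;  [v^5] = 1943/320.

1943*v^5/320 - 15*v^4/4 + 29*v^3/12 - 2*v^2 + 2*v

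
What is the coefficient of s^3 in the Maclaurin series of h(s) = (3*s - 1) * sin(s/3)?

Shift and add copies of the series according to the polynomial's terms.
h(0) = 0
h′(0) = -1/3
h′′(0) = 2
h′′′(0) = 1/27
So c_3 = h′′′(0)/3! = 1/162.

1/162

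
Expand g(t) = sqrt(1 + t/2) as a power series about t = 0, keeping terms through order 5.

7*t^5/8192 - 5*t^4/2048 + t^3/128 - t^2/32 + t/4 + 1

Differentiate repeatedly and evaluate at the center.
g(0) = 1
g′(0) = 1/4
g′′(0) = -1/16
g′′′(0) = 3/64
g^(4)(0) = -15/256
g^(5)(0) = 105/1024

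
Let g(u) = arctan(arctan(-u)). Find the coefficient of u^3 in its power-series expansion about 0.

2/3

Let u equal the inner series; expand the outer function in u and truncate.
So c_3 = g′′′(0)/3! = 2/3.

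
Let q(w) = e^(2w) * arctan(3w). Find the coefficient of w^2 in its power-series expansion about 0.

Take the Cauchy product of the two expansions.
[w^0] = 0;  [w^1] = 3;  [w^2] = 6.

6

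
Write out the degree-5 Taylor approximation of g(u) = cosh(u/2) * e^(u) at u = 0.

61*u^5/1920 + 41*u^4/384 + 7*u^3/24 + 5*u^2/8 + u + 1

Take the Cauchy product of the two expansions.
g(0) = 1
g′(0) = 1
g′′(0) = 5/4
g′′′(0) = 7/4
g^(4)(0) = 41/16
g^(5)(0) = 61/16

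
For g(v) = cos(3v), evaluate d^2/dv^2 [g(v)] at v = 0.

From the series, [v^2] g = -9/2; multiply by 2! = 2 to get -9.

-9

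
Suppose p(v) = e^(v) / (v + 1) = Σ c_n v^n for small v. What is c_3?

-1/3

Expand 1/(denominator) as a geometric series and multiply by the numerator's series.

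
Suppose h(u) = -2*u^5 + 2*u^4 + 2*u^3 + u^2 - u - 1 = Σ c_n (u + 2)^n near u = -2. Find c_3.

-94

[(u + 2)^0] = 85;  [(u + 2)^1] = -205;  [(u + 2)^2] = 197;  [(u + 2)^3] = -94.
So c_3 = h′′′(-2)/3! = -94.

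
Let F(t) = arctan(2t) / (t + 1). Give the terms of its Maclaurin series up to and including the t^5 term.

Expand 1/(denominator) as a geometric series and multiply by the numerator's series.
[t^0] = 0;  [t^1] = 2;  [t^2] = -2;  [t^3] = -2/3;  [t^4] = 2/3;  [t^5] = 86/15.

86*t^5/15 + 2*t^4/3 - 2*t^3/3 - 2*t^2 + 2*t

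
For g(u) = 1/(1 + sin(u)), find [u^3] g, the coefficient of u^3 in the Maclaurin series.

-5/6

Compose series: expand the inner function first, then feed it into the outer expansion.
[u^0] = 1;  [u^1] = -1;  [u^2] = 1;  [u^3] = -5/6.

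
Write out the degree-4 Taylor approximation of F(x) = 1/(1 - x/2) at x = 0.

F(0) = 1
F′(0) = 1/2
F′′(0) = 1/2
F′′′(0) = 3/4
F^(4)(0) = 3/2

x^4/16 + x^3/8 + x^2/4 + x/2 + 1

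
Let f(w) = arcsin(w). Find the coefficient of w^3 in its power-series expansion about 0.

1/6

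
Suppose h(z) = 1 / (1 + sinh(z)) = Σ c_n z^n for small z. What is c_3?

Write 1/(1+u) = 1 - u + u^2 - u^3 + ... and substitute the series for u.
h(0) = 1
h′(0) = -1
h′′(0) = 2
h′′′(0) = -7
Then c_k = h^(k)(0)/k! gives each Taylor coefficient.

-7/6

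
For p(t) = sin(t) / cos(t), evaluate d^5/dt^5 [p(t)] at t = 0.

Invert the denominator's series and multiply.
The coefficient of t^5 in the expansion is 2/15, so p^(5)(0) = 5! * (2/15) = 16.

16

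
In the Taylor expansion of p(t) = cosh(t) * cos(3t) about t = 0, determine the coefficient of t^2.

Write out both Maclaurin series and multiply, keeping only the needed powers.
p(0) = 1
p′(0) = 0
p′′(0) = -8
So c_2 = p′′(0)/2! = -4.

-4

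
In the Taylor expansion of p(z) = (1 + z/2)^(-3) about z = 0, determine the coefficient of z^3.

p(0) = 1
p′(0) = -3/2
p′′(0) = 3
p′′′(0) = -15/2
Dividing each by k! gives the coefficients c_0, ..., c_3.

-5/4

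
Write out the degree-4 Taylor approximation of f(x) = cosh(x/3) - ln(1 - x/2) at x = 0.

251*x^4/15552 + x^3/24 + 13*x^2/72 + x/2 + 1

Combine the two series term by term.
[x^0] = 1;  [x^1] = 1/2;  [x^2] = 13/72;  [x^3] = 1/24;  [x^4] = 251/15552.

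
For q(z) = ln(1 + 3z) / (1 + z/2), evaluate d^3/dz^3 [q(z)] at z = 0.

72

Write out both Maclaurin series and multiply, keeping only the needed powers.
The coefficient of z^3 in the expansion is 12, so q′′′(0) = 3! * (12) = 72.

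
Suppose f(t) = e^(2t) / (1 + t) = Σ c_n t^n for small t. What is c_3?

1/3

Take the Cauchy product of the two expansions.
f(0) = 1
f′(0) = 1
f′′(0) = 2
f′′′(0) = 2
The Taylor polynomial is Σ f^(k)(0)/k! · t^k.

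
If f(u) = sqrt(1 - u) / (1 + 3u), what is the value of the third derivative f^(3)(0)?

Write out both Maclaurin series and multiply, keeping only the needed powers.
The coefficient of u^3 in the expansion is -499/16, so f′′′(0) = 3! * (-499/16) = -1497/8.

-1497/8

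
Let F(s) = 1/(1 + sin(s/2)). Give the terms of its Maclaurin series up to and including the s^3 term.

Compose series: expand the inner function first, then feed it into the outer expansion.
F(0) = 1
F′(0) = -1/2
F′′(0) = 1/2
F′′′(0) = -5/8
The Taylor polynomial is Σ F^(k)(0)/k! · s^k.

-5*s^3/48 + s^2/4 - s/2 + 1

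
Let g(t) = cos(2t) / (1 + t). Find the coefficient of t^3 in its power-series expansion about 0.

1

Multiply the two series term by term and collect like powers.
g(0) = 1
g′(0) = -1
g′′(0) = -2
g′′′(0) = 6
Dividing each by k! gives the coefficients c_0, ..., c_3.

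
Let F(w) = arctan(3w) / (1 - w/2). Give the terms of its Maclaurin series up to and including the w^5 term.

Take the Cauchy product of the two expansions.
[w^0] = 0;  [w^1] = 3;  [w^2] = 3/2;  [w^3] = -33/4;  [w^4] = -33/8;  [w^5] = 3723/80.

3723*w^5/80 - 33*w^4/8 - 33*w^3/4 + 3*w^2/2 + 3*w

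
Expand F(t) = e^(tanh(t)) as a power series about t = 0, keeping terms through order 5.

Compose series: expand the inner function first, then feed it into the outer expansion.
[t^0] = 1;  [t^1] = 1;  [t^2] = 1/2;  [t^3] = -1/6;  [t^4] = -7/24;  [t^5] = -1/40.

-t^5/40 - 7*t^4/24 - t^3/6 + t^2/2 + t + 1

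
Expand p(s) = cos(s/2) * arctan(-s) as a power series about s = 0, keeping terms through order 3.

11*s^3/24 - s

Multiply the two series term by term and collect like powers.
p(0) = 0
p′(0) = -1
p′′(0) = 0
p′′′(0) = 11/4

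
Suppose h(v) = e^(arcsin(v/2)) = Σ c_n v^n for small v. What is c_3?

1/24

Substitute the inner expansion into the outer series and collect powers.
h(0) = 1
h′(0) = 1/2
h′′(0) = 1/4
h′′′(0) = 1/4
Then c_k = h^(k)(0)/k! gives each Taylor coefficient.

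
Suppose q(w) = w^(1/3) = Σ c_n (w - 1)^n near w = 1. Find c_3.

5/81

Use the known series and substitute for the argument.
[(w - 1)^0] = 1;  [(w - 1)^1] = 1/3;  [(w - 1)^2] = -1/9;  [(w - 1)^3] = 5/81.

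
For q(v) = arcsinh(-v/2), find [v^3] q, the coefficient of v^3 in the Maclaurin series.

q(0) = 0
q′(0) = -1/2
q′′(0) = 0
q′′′(0) = 1/8
So c_3 = q′′′(0)/3! = 1/48.

1/48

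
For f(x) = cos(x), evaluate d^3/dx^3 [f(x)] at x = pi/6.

1/2

Compute the successive derivatives at the expansion point and divide by k!.
The coefficient of (x - pi/6)^3 in the expansion is 1/12, so f′′′(pi/6) = 3! * (1/12) = 1/2.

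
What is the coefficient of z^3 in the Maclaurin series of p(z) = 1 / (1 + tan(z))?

-4/3

Expand as Σ (-1)^k u^k with u equal to the inner function's series.
[z^0] = 1;  [z^1] = -1;  [z^2] = 1;  [z^3] = -4/3.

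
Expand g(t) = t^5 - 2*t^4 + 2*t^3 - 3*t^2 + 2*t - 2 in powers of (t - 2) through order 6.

g(2) = 6
g′(2) = 30
g′′(2) = 82
g′′′(2) = 156
g^(4)(2) = 192
g^(5)(2) = 120
g^(6)(2) = 0
The Taylor polynomial is Σ g^(k)(2)/k! · (t - 2)^k.

(t - 2)^5 + 8*(t - 2)^4 + 26*(t - 2)^3 + 41*(t - 2)^2 + 30*(t - 2) + 6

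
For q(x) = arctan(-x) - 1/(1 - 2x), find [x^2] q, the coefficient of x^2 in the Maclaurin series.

-4

Combine the two series term by term.
[x^0] = -1;  [x^1] = -3;  [x^2] = -4.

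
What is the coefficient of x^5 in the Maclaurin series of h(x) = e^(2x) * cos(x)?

-19/60

Take the Cauchy product of the two expansions.
h(0) = 1
h′(0) = 2
h′′(0) = 3
h′′′(0) = 2
h^(4)(0) = -7
h^(5)(0) = -38
So c_5 = h^(5)(0)/5! = -19/60.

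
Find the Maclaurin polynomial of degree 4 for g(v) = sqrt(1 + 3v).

-405*v^4/128 + 27*v^3/16 - 9*v^2/8 + 3*v/2 + 1

Apply the Taylor formula c_k = f^(k)(a)/k!.
[v^0] = 1;  [v^1] = 3/2;  [v^2] = -9/8;  [v^3] = 27/16;  [v^4] = -405/128.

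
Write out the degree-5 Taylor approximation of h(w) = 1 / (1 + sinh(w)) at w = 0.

Expand as Σ (-1)^k u^k with u equal to the inner function's series.
[w^0] = 1;  [w^1] = -1;  [w^2] = 1;  [w^3] = -7/6;  [w^4] = 4/3;  [w^5] = -181/120.

-181*w^5/120 + 4*w^4/3 - 7*w^3/6 + w^2 - w + 1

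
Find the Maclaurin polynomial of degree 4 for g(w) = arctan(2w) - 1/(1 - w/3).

-w^4/81 - 73*w^3/27 - w^2/9 + 5*w/3 - 1

Add the two expansions coefficient-wise.
g(0) = -1
g′(0) = 5/3
g′′(0) = -2/9
g′′′(0) = -146/9
g^(4)(0) = -8/27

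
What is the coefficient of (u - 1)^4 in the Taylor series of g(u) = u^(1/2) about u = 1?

-5/128

Compute the successive derivatives at the expansion point and divide by k!.
g(1) = 1
g′(1) = 1/2
g′′(1) = -1/4
g′′′(1) = 3/8
g^(4)(1) = -15/16
So c_4 = g^(4)(1)/4! = -5/128.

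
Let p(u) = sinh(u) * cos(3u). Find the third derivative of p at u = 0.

-26

Multiply the two series term by term and collect like powers.
The coefficient of u^3 in the expansion is -13/3, so p′′′(0) = 3! * (-13/3) = -26.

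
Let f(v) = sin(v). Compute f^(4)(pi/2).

1

The coefficient of (v - pi/2)^4 in the expansion is 1/24, so f^(4)(pi/2) = 4! * (1/24) = 1.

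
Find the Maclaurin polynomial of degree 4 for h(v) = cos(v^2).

1 - v^4/2

h(0) = 1
h′(0) = 0
h′′(0) = 0
h′′′(0) = 0
h^(4)(0) = -12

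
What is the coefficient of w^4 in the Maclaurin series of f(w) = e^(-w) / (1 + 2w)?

Multiply the two series term by term and collect like powers.

211/8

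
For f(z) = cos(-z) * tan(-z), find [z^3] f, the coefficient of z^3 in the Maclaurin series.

1/6

Write out both Maclaurin series and multiply, keeping only the needed powers.
[z^0] = 0;  [z^1] = -1;  [z^2] = 0;  [z^3] = 1/6.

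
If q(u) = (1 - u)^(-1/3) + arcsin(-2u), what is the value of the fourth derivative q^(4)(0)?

280/81

Add the two expansions coefficient-wise.
The coefficient of u^4 in the expansion is 35/243, so q^(4)(0) = 4! * (35/243) = 280/81.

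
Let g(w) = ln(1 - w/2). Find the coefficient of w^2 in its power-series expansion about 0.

g(0) = 0
g′(0) = -1/2
g′′(0) = -1/4
So c_2 = g′′(0)/2! = -1/8.

-1/8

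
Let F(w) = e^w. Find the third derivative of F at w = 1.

The coefficient of (w - 1)^3 in the expansion is e/6, so F′′′(1) = 3! * (e/6) = e.

e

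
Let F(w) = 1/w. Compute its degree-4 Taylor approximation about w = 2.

(w - 2)^4/32 - (w - 2)^3/16 + (w - 2)^2/8 - (w - 2)/4 + 1/2

Use the known series and substitute for the argument.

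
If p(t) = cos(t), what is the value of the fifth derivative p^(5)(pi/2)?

The coefficient of (t - pi/2)^5 in the expansion is -1/120, so p^(5)(pi/2) = 5! * (-1/120) = -1.

-1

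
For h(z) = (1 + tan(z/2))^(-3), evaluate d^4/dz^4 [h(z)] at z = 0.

Let u equal the inner series; expand the outer function in u and truncate.
From the series, [z^4] h = 19/16; multiply by 4! = 24 to get 57/2.

57/2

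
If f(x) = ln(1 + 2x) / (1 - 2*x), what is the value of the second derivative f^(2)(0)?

4

Expand 1/(denominator) as a geometric series and multiply by the numerator's series.
From the series, [x^2] f = 2; multiply by 2! = 2 to get 4.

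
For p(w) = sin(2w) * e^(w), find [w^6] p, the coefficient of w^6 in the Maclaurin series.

11/180

Take the Cauchy product of the two expansions.
[w^0] = 0;  [w^1] = 2;  [w^2] = 2;  [w^3] = -1/3;  [w^4] = -1;  [w^5] = -19/60;  [w^6] = 11/180.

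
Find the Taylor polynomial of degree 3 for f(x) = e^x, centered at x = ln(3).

(x - ln(3))^3/2 + 3*(x - ln(3))^2/2 + 3*(x - ln(3)) + 3

f(ln(3)) = 3
f′(ln(3)) = 3
f′′(ln(3)) = 3
f′′′(ln(3)) = 3
The Taylor polynomial is Σ f^(k)(ln(3))/k! · (x - ln(3))^k.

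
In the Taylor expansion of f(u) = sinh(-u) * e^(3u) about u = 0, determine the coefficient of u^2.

Multiply the two series term by term and collect like powers.
f(0) = 0
f′(0) = -1
f′′(0) = -6

-3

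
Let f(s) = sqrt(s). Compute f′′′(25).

The coefficient of (s - 25)^3 in the expansion is 1/50000, so f′′′(25) = 3! * (1/50000) = 3/25000.

3/25000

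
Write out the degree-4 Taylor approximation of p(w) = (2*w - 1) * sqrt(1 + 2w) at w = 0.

13*w^4/8 - 3*w^3/2 + 5*w^2/2 + w - 1

Distribute the polynomial across the series and collect like powers.
[w^0] = -1;  [w^1] = 1;  [w^2] = 5/2;  [w^3] = -3/2;  [w^4] = 13/8.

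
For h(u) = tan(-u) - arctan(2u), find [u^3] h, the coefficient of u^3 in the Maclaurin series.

Combine the two series term by term.
h(0) = 0
h′(0) = -3
h′′(0) = 0
h′′′(0) = 14
So c_3 = h′′′(0)/3! = 7/3.

7/3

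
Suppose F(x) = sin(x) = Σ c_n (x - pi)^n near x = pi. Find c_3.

Use the known series and substitute for the argument.
[(x - pi)^0] = 0;  [(x - pi)^1] = -1;  [(x - pi)^2] = 0;  [(x - pi)^3] = 1/6.
So c_3 = F′′′(pi)/3! = 1/6.

1/6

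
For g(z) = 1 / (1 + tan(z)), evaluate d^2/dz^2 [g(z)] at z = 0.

2

Use the geometric series for the reciprocal, then substitute.
The coefficient of z^2 in the expansion is 1, so g′′(0) = 2! * (1) = 2.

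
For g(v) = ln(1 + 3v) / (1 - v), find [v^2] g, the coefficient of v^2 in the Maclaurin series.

-3/2

Write out both Maclaurin series and multiply, keeping only the needed powers.
[v^0] = 0;  [v^1] = 3;  [v^2] = -3/2.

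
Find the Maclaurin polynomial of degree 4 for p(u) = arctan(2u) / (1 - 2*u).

32*u^4/3 + 16*u^3/3 + 4*u^2 + 2*u

Use 1/(1 - r) = Σ r^k on the denominator, then take the Cauchy product.
p(0) = 0
p′(0) = 2
p′′(0) = 8
p′′′(0) = 32
p^(4)(0) = 256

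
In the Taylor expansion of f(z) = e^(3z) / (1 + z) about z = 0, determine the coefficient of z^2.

5/2

Write out both Maclaurin series and multiply, keeping only the needed powers.
f(0) = 1
f′(0) = 2
f′′(0) = 5
Dividing each by k! gives the coefficients c_0, ..., c_2.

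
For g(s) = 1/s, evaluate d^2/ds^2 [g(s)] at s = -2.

The coefficient of (s + 2)^2 in the expansion is -1/8, so g′′(-2) = 2! * (-1/8) = -1/4.

-1/4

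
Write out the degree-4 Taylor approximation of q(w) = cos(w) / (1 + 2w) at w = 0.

Expand each factor separately, then convolve coefficients.
[w^0] = 1;  [w^1] = -2;  [w^2] = 7/2;  [w^3] = -7;  [w^4] = 337/24.

337*w^4/24 - 7*w^3 + 7*w^2/2 - 2*w + 1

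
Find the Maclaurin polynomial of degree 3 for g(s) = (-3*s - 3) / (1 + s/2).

Distribute the polynomial across the series and collect like powers.

-3*s^3/8 + 3*s^2/4 - 3*s/2 - 3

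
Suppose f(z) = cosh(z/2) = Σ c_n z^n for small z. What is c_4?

[z^0] = 1;  [z^1] = 0;  [z^2] = 1/8;  [z^3] = 0;  [z^4] = 1/384.
So c_4 = f^(4)(0)/4! = 1/384.

1/384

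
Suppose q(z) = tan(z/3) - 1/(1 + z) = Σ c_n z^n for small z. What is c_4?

Add the two expansions coefficient-wise.
q(0) = -1
q′(0) = 4/3
q′′(0) = -2
q′′′(0) = 164/27
q^(4)(0) = -24

-1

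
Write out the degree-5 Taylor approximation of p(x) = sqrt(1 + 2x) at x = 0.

7*x^5/8 - 5*x^4/8 + x^3/2 - x^2/2 + x + 1

[x^0] = 1;  [x^1] = 1;  [x^2] = -1/2;  [x^3] = 1/2;  [x^4] = -5/8;  [x^5] = 7/8.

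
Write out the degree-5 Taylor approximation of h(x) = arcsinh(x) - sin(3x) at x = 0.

Combine the two series term by term.
h(0) = 0
h′(0) = -2
h′′(0) = 0
h′′′(0) = 26
h^(4)(0) = 0
h^(5)(0) = -234

-39*x^5/20 + 13*x^3/3 - 2*x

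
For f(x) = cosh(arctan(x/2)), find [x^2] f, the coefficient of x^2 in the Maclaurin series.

Let u equal the inner series; expand the outer function in u and truncate.
[x^0] = 1;  [x^1] = 0;  [x^2] = 1/8.
So c_2 = f′′(0)/2! = 1/8.

1/8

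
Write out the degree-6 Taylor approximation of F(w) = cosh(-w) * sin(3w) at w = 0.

-w^5/10 - 3*w^3 + 3*w

Take the Cauchy product of the two expansions.
F(0) = 0
F′(0) = 3
F′′(0) = 0
F′′′(0) = -18
F^(4)(0) = 0
F^(5)(0) = -12
F^(6)(0) = 0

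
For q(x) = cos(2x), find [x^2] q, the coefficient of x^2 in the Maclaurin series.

-2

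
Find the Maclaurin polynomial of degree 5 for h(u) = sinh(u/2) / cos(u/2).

Divide the numerator series by the denominator series (power-series long division).
h(0) = 0
h′(0) = 1/2
h′′(0) = 0
h′′′(0) = 1/2
h^(4)(0) = 0
h^(5)(0) = 9/8

3*u^5/320 + u^3/12 + u/2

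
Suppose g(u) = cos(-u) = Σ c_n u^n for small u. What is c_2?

Differentiate repeatedly and evaluate at the center.
So c_2 = g′′(0)/2! = -1/2.

-1/2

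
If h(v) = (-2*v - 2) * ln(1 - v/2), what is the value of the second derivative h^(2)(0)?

Shift and add copies of the series according to the polynomial's terms.
The coefficient of v^2 in the expansion is 5/4, so h′′(0) = 2! * (5/4) = 5/2.

5/2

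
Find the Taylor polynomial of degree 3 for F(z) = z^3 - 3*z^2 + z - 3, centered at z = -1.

(z + 1)^3 - 6*(z + 1)^2 + 10*(z + 1) - 8

F(-1) = -8
F′(-1) = 10
F′′(-1) = -12
F′′′(-1) = 6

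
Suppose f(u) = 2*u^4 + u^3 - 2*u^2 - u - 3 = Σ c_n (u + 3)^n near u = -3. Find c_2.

97

c_2 = f′′(-3)/2! = 97.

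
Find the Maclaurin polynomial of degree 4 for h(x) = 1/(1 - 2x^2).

Apply the Taylor formula c_k = f^(k)(a)/k!.
h(0) = 1
h′(0) = 0
h′′(0) = 4
h′′′(0) = 0
h^(4)(0) = 96

4*x^4 + 2*x^2 + 1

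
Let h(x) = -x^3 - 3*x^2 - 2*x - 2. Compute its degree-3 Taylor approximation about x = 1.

-(x - 1)^3 - 6*(x - 1)^2 - 11*(x - 1) - 8

Apply the Taylor formula c_k = f^(k)(a)/k!.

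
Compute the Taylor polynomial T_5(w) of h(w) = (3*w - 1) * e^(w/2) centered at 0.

Shift and add copies of the series according to the polynomial's terms.
h(0) = -1
h′(0) = 5/2
h′′(0) = 11/4
h′′′(0) = 17/8
h^(4)(0) = 23/16
h^(5)(0) = 29/32
Dividing each by k! gives the coefficients c_0, ..., c_5.

29*w^5/3840 + 23*w^4/384 + 17*w^3/48 + 11*w^2/8 + 5*w/2 - 1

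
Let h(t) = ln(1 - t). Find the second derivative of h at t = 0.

The coefficient of t^2 in the expansion is -1/2, so h′′(0) = 2! * (-1/2) = -1.

-1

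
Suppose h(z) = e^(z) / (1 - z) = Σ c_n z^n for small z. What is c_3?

Expand each factor separately, then convolve coefficients.
[z^0] = 1;  [z^1] = 2;  [z^2] = 5/2;  [z^3] = 8/3.
So c_3 = h′′′(0)/3! = 8/3.

8/3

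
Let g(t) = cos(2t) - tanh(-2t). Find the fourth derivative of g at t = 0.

Expand each term separately and add.
The coefficient of t^4 in the expansion is 2/3, so g^(4)(0) = 4! * (2/3) = 16.

16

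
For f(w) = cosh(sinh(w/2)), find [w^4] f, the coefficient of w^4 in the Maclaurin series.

Substitute the inner expansion into the outer series and collect powers.
f(0) = 1
f′(0) = 0
f′′(0) = 1/4
f′′′(0) = 0
f^(4)(0) = 5/16
Then c_k = f^(k)(0)/k! gives each Taylor coefficient.

5/384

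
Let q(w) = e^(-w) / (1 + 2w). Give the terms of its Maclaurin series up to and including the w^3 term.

-79*w^3/6 + 13*w^2/2 - 3*w + 1

Expand each factor separately, then convolve coefficients.
[w^0] = 1;  [w^1] = -3;  [w^2] = 13/2;  [w^3] = -79/6.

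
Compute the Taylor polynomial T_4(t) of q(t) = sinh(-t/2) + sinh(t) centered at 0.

7*t^3/48 + t/2

Add the two expansions coefficient-wise.
q(0) = 0
q′(0) = 1/2
q′′(0) = 0
q′′′(0) = 7/8
q^(4)(0) = 0
Then c_k = q^(k)(0)/k! gives each Taylor coefficient.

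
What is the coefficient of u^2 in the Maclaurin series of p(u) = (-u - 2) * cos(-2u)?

Multiply each power in the prefactor through the base expansion.
p(0) = -2
p′(0) = -1
p′′(0) = 8

4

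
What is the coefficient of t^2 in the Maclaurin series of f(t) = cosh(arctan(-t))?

1/2

Substitute the inner expansion into the outer series and collect powers.
f(0) = 1
f′(0) = 0
f′′(0) = 1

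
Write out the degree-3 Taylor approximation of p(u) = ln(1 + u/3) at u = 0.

u^3/81 - u^2/18 + u/3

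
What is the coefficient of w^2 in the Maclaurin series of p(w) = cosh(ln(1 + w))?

Substitute the inner expansion into the outer series and collect powers.
p(0) = 1
p′(0) = 0
p′′(0) = 1
So c_2 = p′′(0)/2! = 1/2.

1/2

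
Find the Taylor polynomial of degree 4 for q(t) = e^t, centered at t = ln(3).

(t - ln(3))^4/8 + (t - ln(3))^3/2 + 3*(t - ln(3))^2/2 + 3*(t - ln(3)) + 3

Compute the successive derivatives at the expansion point and divide by k!.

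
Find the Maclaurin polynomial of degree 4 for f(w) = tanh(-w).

[w^0] = 0;  [w^1] = -1;  [w^2] = 0;  [w^3] = 1/3;  [w^4] = 0.

w^3/3 - w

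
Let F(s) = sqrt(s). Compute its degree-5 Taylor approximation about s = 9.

7*(s - 9)^5/5038848 - 5*(s - 9)^4/279936 + (s - 9)^3/3888 - (s - 9)^2/216 + (s - 9)/6 + 3

Differentiate repeatedly and evaluate at the center.
F(9) = 3
F′(9) = 1/6
F′′(9) = -1/108
F′′′(9) = 1/648
F^(4)(9) = -5/11664
F^(5)(9) = 35/209952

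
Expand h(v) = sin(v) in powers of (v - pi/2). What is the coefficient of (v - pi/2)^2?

-1/2

Differentiate repeatedly and evaluate at the center.
h(pi/2) = 1
h′(pi/2) = 0
h′′(pi/2) = -1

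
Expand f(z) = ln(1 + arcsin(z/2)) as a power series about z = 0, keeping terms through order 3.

Substitute the inner expansion into the outer series and collect powers.

z^3/16 - z^2/8 + z/2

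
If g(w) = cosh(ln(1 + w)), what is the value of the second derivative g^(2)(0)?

Let u equal the inner series; expand the outer function in u and truncate.
From the series, [w^2] g = 1/2; multiply by 2! = 2 to get 1.

1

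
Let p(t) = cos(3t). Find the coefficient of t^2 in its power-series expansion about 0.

-9/2

[t^0] = 1;  [t^1] = 0;  [t^2] = -9/2.
So c_2 = p′′(0)/2! = -9/2.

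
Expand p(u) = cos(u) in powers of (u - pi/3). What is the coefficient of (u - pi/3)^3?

sqrt(3)/12

[(u - pi/3)^0] = 1/2;  [(u - pi/3)^1] = -sqrt(3)/2;  [(u - pi/3)^2] = -1/4;  [(u - pi/3)^3] = sqrt(3)/12.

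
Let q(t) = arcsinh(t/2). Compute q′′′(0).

-1/8

The coefficient of t^3 in the expansion is -1/48, so q′′′(0) = 3! * (-1/48) = -1/8.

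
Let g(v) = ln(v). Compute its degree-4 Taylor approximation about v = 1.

g(1) = 0
g′(1) = 1
g′′(1) = -1
g′′′(1) = 2
g^(4)(1) = -6
The Taylor polynomial is Σ g^(k)(1)/k! · (v - 1)^k.

-(v - 1)^4/4 + (v - 1)^3/3 - (v - 1)^2/2 + (v - 1)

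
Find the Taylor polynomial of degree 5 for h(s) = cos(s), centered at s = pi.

-(s - pi)^4/24 + (s - pi)^2/2 - 1

Use the known series and substitute for the argument.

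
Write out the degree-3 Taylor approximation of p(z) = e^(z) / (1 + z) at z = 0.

Multiply the two series term by term and collect like powers.
p(0) = 1
p′(0) = 0
p′′(0) = 1
p′′′(0) = -2
Then c_k = p^(k)(0)/k! gives each Taylor coefficient.

-z^3/3 + z^2/2 + 1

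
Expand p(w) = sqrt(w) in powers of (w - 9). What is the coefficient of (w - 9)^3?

p(9) = 3
p′(9) = 1/6
p′′(9) = -1/108
p′′′(9) = 1/648
Then c_k = p^(k)(9)/k! gives each Taylor coefficient.

1/3888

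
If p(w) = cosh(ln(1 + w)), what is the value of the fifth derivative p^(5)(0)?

-60

Plug the Maclaurin series of the inner function into that of the outer and collect terms.
The coefficient of w^5 in the expansion is -1/2, so p^(5)(0) = 5! * (-1/2) = -60.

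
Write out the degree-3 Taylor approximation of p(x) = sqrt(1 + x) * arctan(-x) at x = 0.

11*x^3/24 - x^2/2 - x

Take the Cauchy product of the two expansions.
[x^0] = 0;  [x^1] = -1;  [x^2] = -1/2;  [x^3] = 11/24.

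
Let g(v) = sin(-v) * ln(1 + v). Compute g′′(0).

-2

Expand each factor separately, then convolve coefficients.
From the series, [v^2] g = -1; multiply by 2! = 2 to get -2.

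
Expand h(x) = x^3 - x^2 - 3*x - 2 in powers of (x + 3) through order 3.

(x + 3)^3 - 10*(x + 3)^2 + 30*(x + 3) - 29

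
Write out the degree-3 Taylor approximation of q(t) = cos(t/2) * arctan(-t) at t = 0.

Expand each factor separately, then convolve coefficients.
[t^0] = 0;  [t^1] = -1;  [t^2] = 0;  [t^3] = 11/24.

11*t^3/24 - t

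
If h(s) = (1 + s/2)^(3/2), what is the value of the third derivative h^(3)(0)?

-3/64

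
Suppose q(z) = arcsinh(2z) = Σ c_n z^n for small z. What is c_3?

-4/3

Compute the successive derivatives at the expansion point and divide by k!.
q(0) = 0
q′(0) = 2
q′′(0) = 0
q′′′(0) = -8
Then c_k = q^(k)(0)/k! gives each Taylor coefficient.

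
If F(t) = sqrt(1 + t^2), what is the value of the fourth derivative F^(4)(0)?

From the series, [t^4] F = -1/8; multiply by 4! = 24 to get -3.

-3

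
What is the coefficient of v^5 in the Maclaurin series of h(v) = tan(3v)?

162/5

[v^0] = 0;  [v^1] = 3;  [v^2] = 0;  [v^3] = 9;  [v^4] = 0;  [v^5] = 162/5.
So c_5 = h^(5)(0)/5! = 162/5.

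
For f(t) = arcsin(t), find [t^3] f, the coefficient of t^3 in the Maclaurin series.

1/6

f(0) = 0
f′(0) = 1
f′′(0) = 0
f′′′(0) = 1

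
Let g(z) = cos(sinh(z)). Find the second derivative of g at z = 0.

Substitute the inner expansion into the outer series and collect powers.
From the series, [z^2] g = -1/2; multiply by 2! = 2 to get -1.

-1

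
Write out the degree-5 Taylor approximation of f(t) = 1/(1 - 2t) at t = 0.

32*t^5 + 16*t^4 + 8*t^3 + 4*t^2 + 2*t + 1

Differentiate repeatedly and evaluate at the center.
[t^0] = 1;  [t^1] = 2;  [t^2] = 4;  [t^3] = 8;  [t^4] = 16;  [t^5] = 32.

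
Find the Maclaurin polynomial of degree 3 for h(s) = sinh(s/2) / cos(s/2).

Write the quotient as an unknown series and match coefficients against numerator = denominator · series.
h(0) = 0
h′(0) = 1/2
h′′(0) = 0
h′′′(0) = 1/2

s^3/12 + s/2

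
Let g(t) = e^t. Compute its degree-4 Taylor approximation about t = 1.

e*(t - 1)^4/24 + e*(t - 1)^3/6 + e*(t - 1)^2/2 + e*(t - 1) + e

g(1) = e
g′(1) = e
g′′(1) = e
g′′′(1) = e
g^(4)(1) = e
Then c_k = g^(k)(1)/k! gives each Taylor coefficient.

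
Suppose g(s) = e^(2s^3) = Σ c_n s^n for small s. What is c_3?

Compute the successive derivatives at the expansion point and divide by k!.

2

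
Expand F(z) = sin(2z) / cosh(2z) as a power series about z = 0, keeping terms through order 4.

Invert the denominator's series and multiply.
F(0) = 0
F′(0) = 2
F′′(0) = 0
F′′′(0) = -32
F^(4)(0) = 0
The Taylor polynomial is Σ F^(k)(0)/k! · z^k.

-16*z^3/3 + 2*z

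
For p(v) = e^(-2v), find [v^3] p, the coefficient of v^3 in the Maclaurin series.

p(0) = 1
p′(0) = -2
p′′(0) = 4
p′′′(0) = -8

-4/3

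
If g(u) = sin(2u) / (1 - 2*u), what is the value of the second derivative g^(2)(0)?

8

Use 1/(1 - r) = Σ r^k on the denominator, then take the Cauchy product.
The coefficient of u^2 in the expansion is 4, so g′′(0) = 2! * (4) = 8.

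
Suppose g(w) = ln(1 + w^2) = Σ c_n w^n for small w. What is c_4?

-1/2

Compute the successive derivatives at the expansion point and divide by k!.
So c_4 = g^(4)(0)/4! = -1/2.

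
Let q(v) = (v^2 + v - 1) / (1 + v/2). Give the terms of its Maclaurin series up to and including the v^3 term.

-v^3/8 + v^2/4 + 3*v/2 - 1

Distribute the polynomial across the series and collect like powers.
[v^0] = -1;  [v^1] = 3/2;  [v^2] = 1/4;  [v^3] = -1/8.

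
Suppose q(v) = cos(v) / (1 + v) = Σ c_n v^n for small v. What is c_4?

13/24

Take the Cauchy product of the two expansions.
So c_4 = q^(4)(0)/4! = 13/24.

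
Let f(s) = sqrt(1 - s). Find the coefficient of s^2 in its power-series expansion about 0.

f(0) = 1
f′(0) = -1/2
f′′(0) = -1/4
Dividing each by k! gives the coefficients c_0, ..., c_2.

-1/8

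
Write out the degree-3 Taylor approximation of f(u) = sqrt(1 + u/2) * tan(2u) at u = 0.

125*u^3/48 + u^2/2 + 2*u

Multiply the two series term by term and collect like powers.
[u^0] = 0;  [u^1] = 2;  [u^2] = 1/2;  [u^3] = 125/48.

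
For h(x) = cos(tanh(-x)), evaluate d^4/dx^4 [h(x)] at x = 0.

9

Substitute the inner expansion into the outer series and collect powers.
The coefficient of x^4 in the expansion is 3/8, so h^(4)(0) = 4! * (3/8) = 9.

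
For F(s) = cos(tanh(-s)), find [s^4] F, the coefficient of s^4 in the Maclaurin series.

3/8

Plug the Maclaurin series of the inner function into that of the outer and collect terms.
F(0) = 1
F′(0) = 0
F′′(0) = -1
F′′′(0) = 0
F^(4)(0) = 9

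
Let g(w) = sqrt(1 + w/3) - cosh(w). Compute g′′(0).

Combine the two series term by term.
The coefficient of w^2 in the expansion is -37/72, so g′′(0) = 2! * (-37/72) = -37/36.

-37/36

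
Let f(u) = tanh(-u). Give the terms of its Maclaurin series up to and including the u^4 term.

u^3/3 - u

f(0) = 0
f′(0) = -1
f′′(0) = 0
f′′′(0) = 2
f^(4)(0) = 0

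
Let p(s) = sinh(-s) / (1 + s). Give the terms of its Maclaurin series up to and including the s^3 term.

-7*s^3/6 + s^2 - s

Expand each factor separately, then convolve coefficients.
[s^0] = 0;  [s^1] = -1;  [s^2] = 1;  [s^3] = -7/6.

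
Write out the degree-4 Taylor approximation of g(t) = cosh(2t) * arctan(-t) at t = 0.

-5*t^3/3 - t

Multiply the two series term by term and collect like powers.
[t^0] = 0;  [t^1] = -1;  [t^2] = 0;  [t^3] = -5/3;  [t^4] = 0.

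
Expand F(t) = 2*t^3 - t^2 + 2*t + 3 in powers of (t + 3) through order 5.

Apply the Taylor formula c_k = f^(k)(a)/k!.
F(-3) = -66
F′(-3) = 62
F′′(-3) = -38
F′′′(-3) = 12
F^(4)(-3) = 0
F^(5)(-3) = 0

2*(t + 3)^3 - 19*(t + 3)^2 + 62*(t + 3) - 66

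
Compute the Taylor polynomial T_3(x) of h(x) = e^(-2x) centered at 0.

-4*x^3/3 + 2*x^2 - 2*x + 1

h(0) = 1
h′(0) = -2
h′′(0) = 4
h′′′(0) = -8
The Taylor polynomial is Σ h^(k)(0)/k! · x^k.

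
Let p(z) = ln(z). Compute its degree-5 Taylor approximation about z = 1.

Apply the Taylor formula c_k = f^(k)(a)/k!.
p(1) = 0
p′(1) = 1
p′′(1) = -1
p′′′(1) = 2
p^(4)(1) = -6
p^(5)(1) = 24

(z - 1)^5/5 - (z - 1)^4/4 + (z - 1)^3/3 - (z - 1)^2/2 + (z - 1)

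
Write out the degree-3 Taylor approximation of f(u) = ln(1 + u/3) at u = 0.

f(0) = 0
f′(0) = 1/3
f′′(0) = -1/9
f′′′(0) = 2/27

u^3/81 - u^2/18 + u/3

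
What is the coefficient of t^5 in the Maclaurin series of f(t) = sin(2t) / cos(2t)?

Write the quotient as an unknown series and match coefficients against numerator = denominator · series.

64/15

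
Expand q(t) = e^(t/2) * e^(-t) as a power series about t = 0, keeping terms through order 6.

Take the Cauchy product of the two expansions.
q(0) = 1
q′(0) = -1/2
q′′(0) = 1/4
q′′′(0) = -1/8
q^(4)(0) = 1/16
q^(5)(0) = -1/32
q^(6)(0) = 1/64

t^6/46080 - t^5/3840 + t^4/384 - t^3/48 + t^2/8 - t/2 + 1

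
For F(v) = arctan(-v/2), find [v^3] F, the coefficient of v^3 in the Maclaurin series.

F(0) = 0
F′(0) = -1/2
F′′(0) = 0
F′′′(0) = 1/4

1/24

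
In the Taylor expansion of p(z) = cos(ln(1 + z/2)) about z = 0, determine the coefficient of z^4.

-5/192

Let u equal the inner series; expand the outer function in u and truncate.
p(0) = 1
p′(0) = 0
p′′(0) = -1/4
p′′′(0) = 3/8
p^(4)(0) = -5/8
So c_4 = p^(4)(0)/4! = -5/192.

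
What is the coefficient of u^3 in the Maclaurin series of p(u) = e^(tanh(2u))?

Let u equal the inner series; expand the outer function in u and truncate.
p(0) = 1
p′(0) = 2
p′′(0) = 4
p′′′(0) = -8

-4/3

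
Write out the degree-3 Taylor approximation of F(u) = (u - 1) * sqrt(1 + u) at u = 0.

-3*u^3/16 + 5*u^2/8 + u/2 - 1

Distribute the polynomial across the series and collect like powers.
F(0) = -1
F′(0) = 1/2
F′′(0) = 5/4
F′′′(0) = -9/8
Dividing each by k! gives the coefficients c_0, ..., c_3.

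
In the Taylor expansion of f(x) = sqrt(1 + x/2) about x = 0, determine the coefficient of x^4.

-5/2048

f(0) = 1
f′(0) = 1/4
f′′(0) = -1/16
f′′′(0) = 3/64
f^(4)(0) = -15/256
The Taylor polynomial is Σ f^(k)(0)/k! · x^k.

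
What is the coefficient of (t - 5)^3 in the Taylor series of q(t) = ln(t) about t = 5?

Apply the Taylor formula c_k = f^(k)(a)/k!.
[(t - 5)^0] = ln(5);  [(t - 5)^1] = 1/5;  [(t - 5)^2] = -1/50;  [(t - 5)^3] = 1/375.
So c_3 = q′′′(5)/3! = 1/375.

1/375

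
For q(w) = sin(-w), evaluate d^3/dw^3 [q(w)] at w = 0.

1

The coefficient of w^3 in the expansion is 1/6, so q′′′(0) = 3! * (1/6) = 1.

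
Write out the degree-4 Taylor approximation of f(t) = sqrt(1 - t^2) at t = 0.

f(0) = 1
f′(0) = 0
f′′(0) = -1
f′′′(0) = 0
f^(4)(0) = -3

-t^4/8 - t^2/2 + 1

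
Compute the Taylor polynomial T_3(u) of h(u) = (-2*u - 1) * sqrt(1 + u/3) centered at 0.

11*u^3/432 - 23*u^2/72 - 13*u/6 - 1

Multiply each power in the prefactor through the base expansion.
[u^0] = -1;  [u^1] = -13/6;  [u^2] = -23/72;  [u^3] = 11/432.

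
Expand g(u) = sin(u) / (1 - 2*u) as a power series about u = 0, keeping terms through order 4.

Use 1/(1 - r) = Σ r^k on the denominator, then take the Cauchy product.
g(0) = 0
g′(0) = 1
g′′(0) = 4
g′′′(0) = 23
g^(4)(0) = 184

23*u^4/3 + 23*u^3/6 + 2*u^2 + u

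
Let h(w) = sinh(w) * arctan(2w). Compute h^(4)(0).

-56

Write out both Maclaurin series and multiply, keeping only the needed powers.
The coefficient of w^4 in the expansion is -7/3, so h^(4)(0) = 4! * (-7/3) = -56.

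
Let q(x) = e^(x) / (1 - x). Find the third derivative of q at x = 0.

16

Expand each factor separately, then convolve coefficients.
From the series, [x^3] q = 8/3; multiply by 3! = 6 to get 16.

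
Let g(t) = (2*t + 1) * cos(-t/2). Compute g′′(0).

Multiply each power in the prefactor through the base expansion.
The coefficient of t^2 in the expansion is -1/8, so g′′(0) = 2! * (-1/8) = -1/4.

-1/4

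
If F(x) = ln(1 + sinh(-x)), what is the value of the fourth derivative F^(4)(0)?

Plug the Maclaurin series of the inner function into that of the outer and collect terms.
The coefficient of x^4 in the expansion is -5/12, so F^(4)(0) = 4! * (-5/12) = -10.

-10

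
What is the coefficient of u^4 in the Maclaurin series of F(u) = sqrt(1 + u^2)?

Use the known series and substitute for the argument.
F(0) = 1
F′(0) = 0
F′′(0) = 1
F′′′(0) = 0
F^(4)(0) = -3
So c_4 = F^(4)(0)/4! = -1/8.

-1/8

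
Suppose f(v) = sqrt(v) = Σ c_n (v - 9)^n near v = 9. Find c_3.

[(v - 9)^0] = 3;  [(v - 9)^1] = 1/6;  [(v - 9)^2] = -1/216;  [(v - 9)^3] = 1/3888.

1/3888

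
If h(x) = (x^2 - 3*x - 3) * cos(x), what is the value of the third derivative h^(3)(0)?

9

Distribute the polynomial across the series and collect like powers.
From the series, [x^3] h = 3/2; multiply by 3! = 6 to get 9.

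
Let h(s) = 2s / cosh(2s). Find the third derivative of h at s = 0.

-24

Divide the numerator series by the denominator series (power-series long division).
The coefficient of s^3 in the expansion is -4, so h′′′(0) = 3! * (-4) = -24.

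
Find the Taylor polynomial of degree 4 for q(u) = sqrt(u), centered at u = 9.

-5*(u - 9)^4/279936 + (u - 9)^3/3888 - (u - 9)^2/216 + (u - 9)/6 + 3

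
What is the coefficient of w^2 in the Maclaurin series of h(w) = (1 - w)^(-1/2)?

3/8

Apply the Taylor formula c_k = f^(k)(a)/k!.
h(0) = 1
h′(0) = 1/2
h′′(0) = 3/4
Then c_k = h^(k)(0)/k! gives each Taylor coefficient.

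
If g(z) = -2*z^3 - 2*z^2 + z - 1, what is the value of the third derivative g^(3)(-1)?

-12

Differentiate repeatedly and evaluate at the center.
The coefficient of (z + 1)^3 in the expansion is -2, so g′′′(-1) = 3! * (-2) = -12.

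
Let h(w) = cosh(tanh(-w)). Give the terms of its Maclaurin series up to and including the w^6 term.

Compose series: expand the inner function first, then feed it into the outer expansion.
[w^0] = 1;  [w^1] = 0;  [w^2] = 1/2;  [w^3] = 0;  [w^4] = -7/24;  [w^5] = 0;  [w^6] = 97/720.

97*w^6/720 - 7*w^4/24 + w^2/2 + 1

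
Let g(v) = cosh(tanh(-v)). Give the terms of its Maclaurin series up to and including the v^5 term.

Plug the Maclaurin series of the inner function into that of the outer and collect terms.
g(0) = 1
g′(0) = 0
g′′(0) = 1
g′′′(0) = 0
g^(4)(0) = -7
g^(5)(0) = 0
Dividing each by k! gives the coefficients c_0, ..., c_5.

-7*v^4/24 + v^2/2 + 1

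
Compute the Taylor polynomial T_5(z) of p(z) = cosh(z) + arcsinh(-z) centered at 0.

Expand each term separately and add.
p(0) = 1
p′(0) = -1
p′′(0) = 1
p′′′(0) = 1
p^(4)(0) = 1
p^(5)(0) = -9

-3*z^5/40 + z^4/24 + z^3/6 + z^2/2 - z + 1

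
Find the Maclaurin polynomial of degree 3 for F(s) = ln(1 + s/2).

F(0) = 0
F′(0) = 1/2
F′′(0) = -1/4
F′′′(0) = 1/4
Then c_k = F^(k)(0)/k! gives each Taylor coefficient.

s^3/24 - s^2/8 + s/2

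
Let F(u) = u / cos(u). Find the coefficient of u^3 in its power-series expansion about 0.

Divide the numerator series by the denominator series (power-series long division).
[u^0] = 0;  [u^1] = 1;  [u^2] = 0;  [u^3] = 1/2.

1/2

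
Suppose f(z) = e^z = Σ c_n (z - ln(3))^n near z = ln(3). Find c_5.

Compute the successive derivatives at the expansion point and divide by k!.
f(ln(3)) = 3
f′(ln(3)) = 3
f′′(ln(3)) = 3
f′′′(ln(3)) = 3
f^(4)(ln(3)) = 3
f^(5)(ln(3)) = 3
So c_5 = f^(5)(ln(3))/5! = 1/40.

1/40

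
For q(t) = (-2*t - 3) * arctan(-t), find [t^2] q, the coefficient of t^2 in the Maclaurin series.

2

Multiply each power in the prefactor through the base expansion.
q(0) = 0
q′(0) = 3
q′′(0) = 4
The Taylor polynomial is Σ q^(k)(0)/k! · t^k.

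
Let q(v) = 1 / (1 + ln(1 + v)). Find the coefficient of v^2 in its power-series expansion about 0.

3/2

Use the geometric series for the reciprocal, then substitute.
q(0) = 1
q′(0) = -1
q′′(0) = 3
The Taylor polynomial is Σ q^(k)(0)/k! · v^k.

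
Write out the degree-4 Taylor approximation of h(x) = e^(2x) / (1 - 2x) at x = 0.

Write out both Maclaurin series and multiply, keeping only the needed powers.

130*x^4/3 + 64*x^3/3 + 10*x^2 + 4*x + 1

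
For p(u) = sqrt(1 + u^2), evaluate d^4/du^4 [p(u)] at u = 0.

The coefficient of u^4 in the expansion is -1/8, so p^(4)(0) = 4! * (-1/8) = -3.

-3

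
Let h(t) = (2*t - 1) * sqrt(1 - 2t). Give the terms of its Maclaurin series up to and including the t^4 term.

Distribute the polynomial across the series and collect like powers.
h(0) = -1
h′(0) = 3
h′′(0) = -3
h′′′(0) = -3
h^(4)(0) = -9
The Taylor polynomial is Σ h^(k)(0)/k! · t^k.

-3*t^4/8 - t^3/2 - 3*t^2/2 + 3*t - 1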